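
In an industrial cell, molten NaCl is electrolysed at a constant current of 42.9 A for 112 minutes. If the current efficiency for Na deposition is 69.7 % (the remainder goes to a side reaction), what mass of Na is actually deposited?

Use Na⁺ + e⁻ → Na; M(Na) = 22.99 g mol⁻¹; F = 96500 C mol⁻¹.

Q = I·t = 42.90 × 6720.0 = 288300 C.
n(e⁻) = 288300/96500 = 2.987 mol; theoretically n(Na) = 2.987/1 = 2.987 mol, m_theo = 68.68 g.
At 69.7 % efficiency, m_actual = 0.697 × 68.68 = 47.9 g.

47.9 g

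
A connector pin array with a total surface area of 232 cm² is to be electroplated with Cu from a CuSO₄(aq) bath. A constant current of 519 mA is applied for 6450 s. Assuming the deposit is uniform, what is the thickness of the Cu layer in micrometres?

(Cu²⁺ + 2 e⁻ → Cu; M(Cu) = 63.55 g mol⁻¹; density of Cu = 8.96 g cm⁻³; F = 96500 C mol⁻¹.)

5.30 μm

Q = I·t = 0.5190 × 6450.0 = 3348 C; n(e⁻) = 0.03469 mol.
n(Cu) = n(e⁻)/2 = 0.01734 mol, so m = 0.01734 × 63.55 = 1.102 g.
Volume = m/ρ = 1.102 / 8.96 = 0.1230 cm³.
Thickness = V/A = 0.1230 / 232 = 5.30 × 10⁻⁴ cm = 5.30 μm.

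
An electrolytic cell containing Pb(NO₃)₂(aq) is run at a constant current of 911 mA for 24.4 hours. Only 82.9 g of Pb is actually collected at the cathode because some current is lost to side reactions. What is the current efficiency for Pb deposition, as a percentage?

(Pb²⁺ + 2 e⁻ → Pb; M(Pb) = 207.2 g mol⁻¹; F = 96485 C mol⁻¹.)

96.5 %

Q = I·t = 0.9110 × 87840 = 80020 C; n(e⁻) = 80020/96485 = 0.8294 mol.
Theoretical n(Pb) = n(e⁻)/2 = 0.4147 mol, i.e. m_theo = 0.4147 × 207.2 = 85.92 g.
Efficiency = m_actual / m_theo = 82.9 / 85.92 = 96.5 %.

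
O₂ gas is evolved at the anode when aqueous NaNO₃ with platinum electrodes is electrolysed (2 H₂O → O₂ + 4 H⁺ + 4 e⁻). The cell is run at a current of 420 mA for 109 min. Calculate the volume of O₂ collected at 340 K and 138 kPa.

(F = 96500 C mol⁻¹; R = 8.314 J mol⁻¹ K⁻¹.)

Q = I·t = 0.4200 A × 6540.0 s = 2747 C.
n(e⁻) = Q/F = 2747 / 96500 = 0.02846 mol.
4 electrons are transferred per O₂ molecule, so n(O₂) = 0.02846 / 4 = 0.007116 mol.
V = nRT/P = (0.007116 × 8.314 × 340) / (138 × 10³ Pa) = 1.46 × 10⁻⁴ m³ = 0.146 L.

0.146 L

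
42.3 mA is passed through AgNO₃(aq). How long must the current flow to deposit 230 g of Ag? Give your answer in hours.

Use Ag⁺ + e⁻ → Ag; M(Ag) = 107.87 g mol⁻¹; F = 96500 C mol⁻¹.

n(Ag) = m/M = 230 / 107.87 = 2.132 mol.
Each Ag atom requires 1 electron, so n(e⁻) = 1 × 2.132 = 2.132 mol.
Q = n(e⁻)·F = 2.132 × 96500 = 205800 C.
t = Q/I = 205800 / 0.04230 A = 4864000 s = 1350 h.

1350 h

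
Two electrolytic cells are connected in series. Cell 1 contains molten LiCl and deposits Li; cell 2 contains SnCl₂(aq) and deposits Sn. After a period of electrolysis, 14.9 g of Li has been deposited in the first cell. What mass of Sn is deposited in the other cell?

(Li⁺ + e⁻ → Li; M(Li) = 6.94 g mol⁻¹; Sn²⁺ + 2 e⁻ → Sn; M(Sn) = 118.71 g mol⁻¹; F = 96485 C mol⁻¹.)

n(Li) = 14.9 / 6.94 = 2.147 mol.
Since Li⁺ + e⁻ → Li, n(e⁻) passed = 1 × 2.147 = 2.147 mol.
Cells in series carry the same charge, so the same 2.147 mol of electrons passes through cell 2.
Sn²⁺ + 2 e⁻ → Sn, so n(Sn) = 2.147 / 2 = 1.073 mol.
m(Sn) = 1.073 × 118.71 = 127 g.

127 g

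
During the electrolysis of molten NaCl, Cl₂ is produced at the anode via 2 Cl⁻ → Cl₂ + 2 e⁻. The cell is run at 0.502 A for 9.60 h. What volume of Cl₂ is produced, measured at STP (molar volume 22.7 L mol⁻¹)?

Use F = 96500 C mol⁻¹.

Q = I·t = 0.5020 A × 34560 s = 17350 C.
n(e⁻) = Q/F = 17350 / 96500 = 0.1798 mol.
2 electrons are transferred per Cl₂ molecule, so n(Cl₂) = 0.1798 / 2 = 0.08989 mol.
V = n × V_m = 0.08989 × 22.7 = 2.04 L.

2.04 L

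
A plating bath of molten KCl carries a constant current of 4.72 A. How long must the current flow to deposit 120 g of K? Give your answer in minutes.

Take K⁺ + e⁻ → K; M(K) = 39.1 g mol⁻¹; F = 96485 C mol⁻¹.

n(K) = m/M = 120 / 39.1 = 3.069 mol.
Each K atom requires 1 electron, so n(e⁻) = 1 × 3.069 = 3.069 mol.
Q = n(e⁻)·F = 3.069 × 96485 = 296100 C.
t = Q/I = 296100 / 4.720 A = 62740 s = 1050 min.

1050 min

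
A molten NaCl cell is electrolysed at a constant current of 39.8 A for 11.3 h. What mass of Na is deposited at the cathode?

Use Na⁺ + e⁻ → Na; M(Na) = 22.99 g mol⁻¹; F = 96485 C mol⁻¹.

386 g

Q = I·t = 39.80 A × 40680 s = 1619000 C.
n(e⁻) = Q/F = 1619000 / 96485 = 16.78 mol.
Na⁺ + e⁻ → Na, so n(Na) = n(e⁻)/1 = 16.78 mol.
m = n·M = 16.78 × 22.99 = 386 g.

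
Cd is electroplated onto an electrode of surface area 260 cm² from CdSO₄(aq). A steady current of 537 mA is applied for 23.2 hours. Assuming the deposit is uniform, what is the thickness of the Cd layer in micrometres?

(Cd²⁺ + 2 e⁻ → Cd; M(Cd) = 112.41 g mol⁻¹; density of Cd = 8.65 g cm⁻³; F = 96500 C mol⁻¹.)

116 μm

Q = I·t = 0.5370 × 83520 = 44850 C; n(e⁻) = 0.4648 mol.
n(Cd) = n(e⁻)/2 = 0.2324 mol, so m = 0.2324 × 112.41 = 26.12 g.
Volume = m/ρ = 26.12 / 8.65 = 3.020 cm³.
Thickness = V/A = 3.020 / 260 = 0.0116 cm = 116 μm.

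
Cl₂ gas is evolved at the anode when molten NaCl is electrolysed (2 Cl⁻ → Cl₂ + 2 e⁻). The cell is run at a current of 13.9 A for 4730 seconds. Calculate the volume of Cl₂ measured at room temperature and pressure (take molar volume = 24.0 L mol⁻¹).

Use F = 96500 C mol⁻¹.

Q = I·t = 13.90 A × 4730.0 s = 65750 C.
n(e⁻) = Q/F = 65750 / 96500 = 0.6813 mol.
2 electrons are transferred per Cl₂ molecule, so n(Cl₂) = 0.6813 / 2 = 0.3407 mol.
V = n × V_m = 0.3407 × 24.0 = 8.18 L.

8.18 L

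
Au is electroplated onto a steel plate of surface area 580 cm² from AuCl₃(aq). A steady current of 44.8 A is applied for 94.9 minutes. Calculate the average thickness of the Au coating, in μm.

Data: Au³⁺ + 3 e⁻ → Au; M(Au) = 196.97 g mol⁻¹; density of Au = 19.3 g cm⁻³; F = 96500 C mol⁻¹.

Q = I·t = 44.80 × 5694.0 = 255100 C; n(e⁻) = 2.643 mol.
n(Au) = n(e⁻)/3 = 0.8811 mol, so m = 0.8811 × 196.97 = 173.6 g.
Volume = m/ρ = 173.6 / 19.3 = 8.993 cm³.
Thickness = V/A = 8.993 / 580 = 0.0155 cm = 155 μm.

155 μm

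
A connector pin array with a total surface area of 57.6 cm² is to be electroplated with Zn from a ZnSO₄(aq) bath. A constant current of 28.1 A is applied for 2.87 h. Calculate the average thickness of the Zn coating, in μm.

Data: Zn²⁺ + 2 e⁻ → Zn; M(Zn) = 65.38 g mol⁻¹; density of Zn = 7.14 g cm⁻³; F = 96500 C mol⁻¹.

Q = I·t = 28.10 × 10332 = 290300 C; n(e⁻) = 3.009 mol.
n(Zn) = n(e⁻)/2 = 1.504 mol, so m = 1.504 × 65.38 = 98.35 g.
Volume = m/ρ = 98.35 / 7.14 = 13.77 cm³.
Thickness = V/A = 13.77 / 57.6 = 0.239 cm = 2390 μm.

2390 μm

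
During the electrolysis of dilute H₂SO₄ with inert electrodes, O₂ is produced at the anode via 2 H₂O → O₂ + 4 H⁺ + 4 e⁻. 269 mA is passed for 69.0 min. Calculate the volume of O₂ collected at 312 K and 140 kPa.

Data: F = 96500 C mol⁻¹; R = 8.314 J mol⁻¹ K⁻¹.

Q = I·t = 0.2690 A × 4140.0 s = 1114 C.
n(e⁻) = Q/F = 1114 / 96500 = 0.01154 mol.
4 electrons are transferred per O₂ molecule, so n(O₂) = 0.01154 / 4 = 0.002885 mol.
V = nRT/P = (0.002885 × 8.314 × 312) / (140 × 10³ Pa) = 5.35 × 10⁻⁵ m³ = 0.0535 L.

0.0535 L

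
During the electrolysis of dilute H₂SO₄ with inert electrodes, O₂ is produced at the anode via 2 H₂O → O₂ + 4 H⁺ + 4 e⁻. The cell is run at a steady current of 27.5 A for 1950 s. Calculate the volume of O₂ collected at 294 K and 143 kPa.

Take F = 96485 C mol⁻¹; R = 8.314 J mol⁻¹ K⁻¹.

2.38 L

Q = I·t = 27.50 A × 1950.0 s = 53620 C.
n(e⁻) = Q/F = 53620 / 96485 = 0.5558 mol.
4 electrons are transferred per O₂ molecule, so n(O₂) = 0.5558 / 4 = 0.1389 mol.
V = nRT/P = (0.1389 × 8.314 × 294) / (143 × 10³ Pa) = 0.00238 m³ = 2.38 L.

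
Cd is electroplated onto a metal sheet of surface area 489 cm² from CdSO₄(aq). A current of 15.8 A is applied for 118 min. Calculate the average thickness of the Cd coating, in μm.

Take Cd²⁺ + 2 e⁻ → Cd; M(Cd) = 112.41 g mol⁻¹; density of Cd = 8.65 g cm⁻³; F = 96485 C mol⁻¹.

154 μm

Q = I·t = 15.80 × 7080.0 = 111900 C; n(e⁻) = 1.159 mol.
n(Cd) = n(e⁻)/2 = 0.5797 mol, so m = 0.5797 × 112.41 = 65.16 g.
Volume = m/ρ = 65.16 / 8.65 = 7.533 cm³.
Thickness = V/A = 7.533 / 489 = 0.0154 cm = 154 μm.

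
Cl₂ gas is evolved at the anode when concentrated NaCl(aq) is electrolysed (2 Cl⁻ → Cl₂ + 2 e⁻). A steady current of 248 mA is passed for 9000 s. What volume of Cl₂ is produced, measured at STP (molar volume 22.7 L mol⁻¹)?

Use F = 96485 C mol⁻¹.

0.263 L

Q = I·t = 0.2480 A × 9000.0 s = 2232 C.
n(e⁻) = Q/F = 2232 / 96485 = 0.02313 mol.
2 electrons are transferred per Cl₂ molecule, so n(Cl₂) = 0.02313 / 2 = 0.01157 mol.
V = n × V_m = 0.01157 × 22.7 = 0.263 L.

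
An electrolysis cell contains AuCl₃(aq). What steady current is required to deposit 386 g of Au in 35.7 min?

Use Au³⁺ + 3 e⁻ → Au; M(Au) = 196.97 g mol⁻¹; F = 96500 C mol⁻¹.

n(Au) = 386 / 196.97 = 1.960 mol.
n(e⁻) = 3 × 1.960 = 5.879 mol.
Q = n(e⁻)·F = 5.879 × 96500 = 567300 C.
I = Q/t = 567300 / 2142.0 s = 265 A.

265 A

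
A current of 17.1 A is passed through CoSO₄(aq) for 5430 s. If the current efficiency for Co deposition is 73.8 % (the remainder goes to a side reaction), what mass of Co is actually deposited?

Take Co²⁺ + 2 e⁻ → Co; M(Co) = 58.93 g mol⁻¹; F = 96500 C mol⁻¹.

Q = I·t = 17.10 × 5430.0 = 92850 C.
n(e⁻) = 92850/96500 = 0.9622 mol; theoretically n(Co) = 0.9622/2 = 0.4811 mol, m_theo = 28.35 g.
At 73.8 % efficiency, m_actual = 0.738 × 28.35 = 20.9 g.

20.9 g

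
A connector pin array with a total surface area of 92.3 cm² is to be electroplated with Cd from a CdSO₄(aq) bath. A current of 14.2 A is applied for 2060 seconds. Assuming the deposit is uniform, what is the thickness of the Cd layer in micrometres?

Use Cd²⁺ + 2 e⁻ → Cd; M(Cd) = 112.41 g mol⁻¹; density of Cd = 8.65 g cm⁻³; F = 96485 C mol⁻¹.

213 μm

Q = I·t = 14.20 × 2060.0 = 29250 C; n(e⁻) = 0.3032 mol.
n(Cd) = n(e⁻)/2 = 0.1516 mol, so m = 0.1516 × 112.41 = 17.04 g.
Volume = m/ρ = 17.04 / 8.65 = 1.970 cm³.
Thickness = V/A = 1.970 / 92.3 = 0.0213 cm = 213 μm.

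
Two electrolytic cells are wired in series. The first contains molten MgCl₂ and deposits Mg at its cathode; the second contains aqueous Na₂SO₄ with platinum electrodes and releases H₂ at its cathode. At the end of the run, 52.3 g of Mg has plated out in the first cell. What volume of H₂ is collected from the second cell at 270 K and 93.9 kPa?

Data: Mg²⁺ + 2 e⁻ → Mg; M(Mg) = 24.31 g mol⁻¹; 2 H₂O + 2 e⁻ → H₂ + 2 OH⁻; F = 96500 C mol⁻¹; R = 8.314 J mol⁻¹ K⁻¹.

51.4 L

n(Mg) = 52.3 / 24.31 = 2.151 mol, so n(e⁻) = 2 × 2.151 = 4.303 mol.
The cells are in series, so the same 4.303 mol of electrons passes through the second cell.
2 H₂O + 2 e⁻ → H₂ + 2 OH⁻ — 2 mol e⁻ per mol H₂, so n(H₂) = 4.303/2 = 2.151 mol.
V = nRT/P = (2.151 × 8.314 × 270) / (93.9 × 10³) = 0.0514 m³ = 51.4 L.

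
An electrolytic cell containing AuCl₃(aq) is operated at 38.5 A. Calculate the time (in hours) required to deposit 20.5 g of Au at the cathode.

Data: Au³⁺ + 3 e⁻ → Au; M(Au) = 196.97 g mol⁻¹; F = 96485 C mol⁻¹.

n(Au) = m/M = 20.5 / 196.97 = 0.1041 mol.
Each Au atom requires 3 electrons, so n(e⁻) = 3 × 0.1041 = 0.3122 mol.
Q = n(e⁻)·F = 0.3122 × 96485 = 30130 C.
t = Q/I = 30130 / 38.50 A = 782.5 s = 0.217 h.

0.217 h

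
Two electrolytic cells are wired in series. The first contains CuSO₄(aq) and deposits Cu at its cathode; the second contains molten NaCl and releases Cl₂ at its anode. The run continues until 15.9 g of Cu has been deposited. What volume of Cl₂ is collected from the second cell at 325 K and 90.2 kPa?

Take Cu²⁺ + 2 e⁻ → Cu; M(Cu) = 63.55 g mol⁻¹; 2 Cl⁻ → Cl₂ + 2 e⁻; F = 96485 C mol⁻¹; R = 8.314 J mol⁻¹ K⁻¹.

7.49 L

n(Cu) = 15.9 / 63.55 = 0.2502 mol, so n(e⁻) = 2 × 0.2502 = 0.5004 mol.
The cells are in series, so the same 0.5004 mol of electrons passes through the second cell.
2 Cl⁻ → Cl₂ + 2 e⁻ — 2 mol e⁻ per mol Cl₂, so n(Cl₂) = 0.5004/2 = 0.2502 mol.
V = nRT/P = (0.2502 × 8.314 × 325) / (90.2 × 10³) = 0.00749 m³ = 7.49 L.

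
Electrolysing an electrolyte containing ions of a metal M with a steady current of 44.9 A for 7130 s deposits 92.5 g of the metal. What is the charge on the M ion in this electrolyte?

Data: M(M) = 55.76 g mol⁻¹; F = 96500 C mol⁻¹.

+2

Q = I·t = 44.90 A × 7130.0 s = 320100 C, so n(e⁻) = 320100/96500 = 3.317 mol.
n(M) deposited = 92.5 / 55.76 = 1.659 mol.
Electrons per atom = n(e⁻)/n(M) = 3.317 / 1.659 = 2.00 ≈ 2, so the ion is M²⁺.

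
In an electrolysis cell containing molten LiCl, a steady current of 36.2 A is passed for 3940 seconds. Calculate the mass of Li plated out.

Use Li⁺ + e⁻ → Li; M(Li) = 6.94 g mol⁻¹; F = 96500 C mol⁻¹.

10.3 g

Q = I·t = 36.20 A × 3940.0 s = 142600 C.
n(e⁻) = Q/F = 142600 / 96500 = 1.478 mol.
Li⁺ + e⁻ → Li, so n(Li) = n(e⁻)/1 = 1.478 mol.
m = n·M = 1.478 × 6.94 = 10.3 g.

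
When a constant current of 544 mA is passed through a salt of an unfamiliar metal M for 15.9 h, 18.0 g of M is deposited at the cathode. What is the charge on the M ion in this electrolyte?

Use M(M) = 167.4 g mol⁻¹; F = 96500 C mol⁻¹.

+3

Q = I·t = 0.5440 A × 57240 s = 31140 C, so n(e⁻) = 31140/96500 = 0.3227 mol.
n(M) deposited = 18.0 / 167.4 = 0.1075 mol.
Electrons per atom = n(e⁻)/n(M) = 0.3227 / 0.1075 = 3.00 ≈ 3, so the ion is M³⁺.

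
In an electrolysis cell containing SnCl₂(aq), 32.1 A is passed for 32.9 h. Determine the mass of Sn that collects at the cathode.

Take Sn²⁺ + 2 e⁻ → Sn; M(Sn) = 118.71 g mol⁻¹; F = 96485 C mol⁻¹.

Q = I·t = 32.10 A × 118440 s = 3802000 C.
n(e⁻) = Q/F = 3802000 / 96485 = 39.40 mol.
Sn²⁺ + 2 e⁻ → Sn, so n(Sn) = n(e⁻)/2 = 19.70 mol.
m = n·M = 19.70 × 118.71 = 2340 g.

2340 g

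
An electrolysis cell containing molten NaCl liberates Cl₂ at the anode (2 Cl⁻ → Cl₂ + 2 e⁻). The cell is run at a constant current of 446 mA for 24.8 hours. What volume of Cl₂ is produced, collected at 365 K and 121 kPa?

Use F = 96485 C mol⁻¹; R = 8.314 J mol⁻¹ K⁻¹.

Q = I·t = 0.4460 A × 89280 s = 39820 C.
n(e⁻) = Q/F = 39820 / 96485 = 0.4127 mol.
2 electrons are transferred per Cl₂ molecule, so n(Cl₂) = 0.4127 / 2 = 0.2063 mol.
V = nRT/P = (0.2063 × 8.314 × 365) / (121 × 10³ Pa) = 0.00518 m³ = 5.18 L.

5.18 L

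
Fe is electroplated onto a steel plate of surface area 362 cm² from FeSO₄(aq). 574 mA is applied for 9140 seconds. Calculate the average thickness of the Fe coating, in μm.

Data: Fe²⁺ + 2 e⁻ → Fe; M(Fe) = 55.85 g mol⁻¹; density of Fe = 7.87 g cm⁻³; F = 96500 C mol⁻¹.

5.33 μm

Q = I·t = 0.5740 × 9140.0 = 5246 C; n(e⁻) = 0.05437 mol.
n(Fe) = n(e⁻)/2 = 0.02718 mol, so m = 0.02718 × 55.85 = 1.518 g.
Volume = m/ρ = 1.518 / 7.87 = 0.1929 cm³.
Thickness = V/A = 0.1929 / 362 = 5.33 × 10⁻⁴ cm = 5.33 μm.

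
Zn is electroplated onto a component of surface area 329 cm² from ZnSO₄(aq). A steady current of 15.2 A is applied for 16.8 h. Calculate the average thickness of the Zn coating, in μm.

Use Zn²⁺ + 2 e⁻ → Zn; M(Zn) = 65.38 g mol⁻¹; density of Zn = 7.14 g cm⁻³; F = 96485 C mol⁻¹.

Q = I·t = 15.20 × 60480 = 919300 C; n(e⁻) = 9.528 mol.
n(Zn) = n(e⁻)/2 = 4.764 mol, so m = 4.764 × 65.38 = 311.5 g.
Volume = m/ρ = 311.5 / 7.14 = 43.62 cm³.
Thickness = V/A = 43.62 / 329 = 0.133 cm = 1330 μm.

1330 μm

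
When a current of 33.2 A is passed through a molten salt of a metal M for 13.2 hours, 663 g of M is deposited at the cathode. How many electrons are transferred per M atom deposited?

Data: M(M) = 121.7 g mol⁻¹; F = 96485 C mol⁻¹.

3

Q = I·t = 33.20 A × 47520 s = 1578000 C, so n(e⁻) = 1578000/96485 = 16.35 mol.
n(M) deposited = 663 / 121.7 = 5.448 mol.
Electrons per atom = n(e⁻)/n(M) = 16.35 / 5.448 = 3.00 ≈ 3, so the ion is M³⁺.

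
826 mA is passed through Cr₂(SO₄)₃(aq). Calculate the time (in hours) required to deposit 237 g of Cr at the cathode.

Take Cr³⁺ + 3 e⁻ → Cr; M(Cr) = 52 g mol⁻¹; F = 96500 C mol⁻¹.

n(Cr) = m/M = 237 / 52 = 4.558 mol.
Each Cr atom requires 3 electrons, so n(e⁻) = 3 × 4.558 = 13.67 mol.
Q = n(e⁻)·F = 13.67 × 96500 = 1319000 C.
t = Q/I = 1319000 / 0.8260 A = 1597000 s = 444 h.

444 h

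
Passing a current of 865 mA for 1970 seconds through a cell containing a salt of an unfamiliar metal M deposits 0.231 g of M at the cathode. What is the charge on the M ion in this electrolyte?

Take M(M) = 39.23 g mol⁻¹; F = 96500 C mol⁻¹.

+3

Q = I·t = 0.8650 A × 1970.0 s = 1704 C, so n(e⁻) = 1704/96500 = 0.01766 mol.
n(M) deposited = 0.231 / 39.23 = 0.005888 mol.
Electrons per atom = n(e⁻)/n(M) = 0.01766 / 0.005888 = 3.00 ≈ 3, so the ion is M³⁺.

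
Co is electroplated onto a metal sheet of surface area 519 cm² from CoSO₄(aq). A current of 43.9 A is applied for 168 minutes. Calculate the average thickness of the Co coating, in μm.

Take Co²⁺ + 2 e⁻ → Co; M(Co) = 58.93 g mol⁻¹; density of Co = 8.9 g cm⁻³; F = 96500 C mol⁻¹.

Q = I·t = 43.90 × 10080 = 442500 C; n(e⁻) = 4.586 mol.
n(Co) = n(e⁻)/2 = 2.293 mol, so m = 2.293 × 58.93 = 135.1 g.
Volume = m/ρ = 135.1 / 8.9 = 15.18 cm³.
Thickness = V/A = 15.18 / 519 = 0.0293 cm = 293 μm.

293 μm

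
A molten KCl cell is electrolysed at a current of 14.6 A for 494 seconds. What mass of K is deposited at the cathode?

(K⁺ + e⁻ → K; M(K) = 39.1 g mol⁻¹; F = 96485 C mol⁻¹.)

Q = I·t = 14.60 A × 494.00 s = 7212 C.
n(e⁻) = Q/F = 7212 / 96485 = 0.07475 mol.
K⁺ + e⁻ → K, so n(K) = n(e⁻)/1 = 0.07475 mol.
m = n·M = 0.07475 × 39.1 = 2.92 g.

2.92 g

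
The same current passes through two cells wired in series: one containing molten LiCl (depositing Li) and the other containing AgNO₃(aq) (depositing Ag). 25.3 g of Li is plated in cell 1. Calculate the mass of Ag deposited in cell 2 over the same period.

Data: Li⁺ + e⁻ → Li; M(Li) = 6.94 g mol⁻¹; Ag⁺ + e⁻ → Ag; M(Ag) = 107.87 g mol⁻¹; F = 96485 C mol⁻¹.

393 g

n(Li) = 25.3 / 6.94 = 3.646 mol.
Since Li⁺ + e⁻ → Li, n(e⁻) passed = 1 × 3.646 = 3.646 mol.
Cells in series carry the same charge, so the same 3.646 mol of electrons passes through cell 2.
Ag⁺ + e⁻ → Ag, so n(Ag) = 3.646 / 1 = 3.646 mol.
m(Ag) = 3.646 × 107.87 = 393 g.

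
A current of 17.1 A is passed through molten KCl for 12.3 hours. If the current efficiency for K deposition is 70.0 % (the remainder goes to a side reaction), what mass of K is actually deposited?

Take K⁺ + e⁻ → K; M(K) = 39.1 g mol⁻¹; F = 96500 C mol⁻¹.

215 g

Q = I·t = 17.10 × 44280 = 757200 C.
n(e⁻) = 757200/96500 = 7.847 mol; theoretically n(K) = 7.847/1 = 7.847 mol, m_theo = 306.8 g.
At 70.0 % efficiency, m_actual = 0.700 × 306.8 = 215 g.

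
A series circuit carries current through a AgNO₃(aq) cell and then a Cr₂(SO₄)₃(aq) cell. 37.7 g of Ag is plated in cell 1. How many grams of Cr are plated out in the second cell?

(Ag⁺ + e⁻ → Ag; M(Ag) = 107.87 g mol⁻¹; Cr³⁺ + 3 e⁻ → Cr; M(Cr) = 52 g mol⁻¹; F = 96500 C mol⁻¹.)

6.06 g

n(Ag) = 37.7 / 107.87 = 0.3495 mol.
Since Ag⁺ + e⁻ → Ag, n(e⁻) passed = 1 × 0.3495 = 0.3495 mol.
Cells in series carry the same charge, so the same 0.3495 mol of electrons passes through cell 2.
Cr³⁺ + 3 e⁻ → Cr, so n(Cr) = 0.3495 / 3 = 0.1165 mol.
m(Cr) = 0.1165 × 52 = 6.06 g.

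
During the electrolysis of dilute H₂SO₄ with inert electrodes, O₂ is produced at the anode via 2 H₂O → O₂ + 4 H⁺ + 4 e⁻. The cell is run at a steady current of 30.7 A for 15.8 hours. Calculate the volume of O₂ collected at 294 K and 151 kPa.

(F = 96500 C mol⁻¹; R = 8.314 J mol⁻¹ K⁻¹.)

73.2 L

Q = I·t = 30.70 A × 56880 s = 1746000 C.
n(e⁻) = Q/F = 1746000 / 96500 = 18.10 mol.
4 electrons are transferred per O₂ molecule, so n(O₂) = 18.10 / 4 = 4.524 mol.
V = nRT/P = (4.524 × 8.314 × 294) / (151 × 10³ Pa) = 0.0732 m³ = 73.2 L.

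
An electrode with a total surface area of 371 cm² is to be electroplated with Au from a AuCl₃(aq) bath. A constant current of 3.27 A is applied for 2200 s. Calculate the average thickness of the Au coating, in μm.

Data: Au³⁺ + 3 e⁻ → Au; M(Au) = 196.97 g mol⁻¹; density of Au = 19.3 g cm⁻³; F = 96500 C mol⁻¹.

6.84 μm

Q = I·t = 3.270 × 2200.0 = 7194 C; n(e⁻) = 0.07455 mol.
n(Au) = n(e⁻)/3 = 0.02485 mol, so m = 0.02485 × 196.97 = 4.895 g.
Volume = m/ρ = 4.895 / 19.3 = 0.2536 cm³.
Thickness = V/A = 0.2536 / 371 = 6.84 × 10⁻⁴ cm = 6.84 μm.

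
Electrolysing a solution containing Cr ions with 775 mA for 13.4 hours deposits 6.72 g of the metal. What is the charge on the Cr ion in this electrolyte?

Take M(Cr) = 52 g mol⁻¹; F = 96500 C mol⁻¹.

+3

Q = I·t = 0.7750 A × 48240 s = 37390 C, so n(e⁻) = 37390/96500 = 0.3874 mol.
n(Cr) deposited = 6.72 / 52 = 0.1292 mol.
Electrons per atom = n(e⁻)/n(Cr) = 0.3874 / 0.1292 = 3.00 ≈ 3, so the ion is Cr³⁺.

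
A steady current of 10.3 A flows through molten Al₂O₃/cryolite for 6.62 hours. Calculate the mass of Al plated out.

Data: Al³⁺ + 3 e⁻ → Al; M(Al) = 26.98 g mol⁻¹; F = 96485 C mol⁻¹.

Q = I·t = 10.30 A × 23832 s = 245500 C.
n(e⁻) = Q/F = 245500 / 96485 = 2.544 mol.
Al³⁺ + 3 e⁻ → Al, so n(Al) = n(e⁻)/3 = 0.8480 mol.
m = n·M = 0.8480 × 26.98 = 22.9 g.

22.9 g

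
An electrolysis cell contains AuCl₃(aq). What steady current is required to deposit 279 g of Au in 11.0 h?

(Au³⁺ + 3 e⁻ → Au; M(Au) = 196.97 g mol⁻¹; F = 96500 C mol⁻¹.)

10.4 A

n(Au) = 279 / 196.97 = 1.416 mol.
n(e⁻) = 3 × 1.416 = 4.249 mol.
Q = n(e⁻)·F = 4.249 × 96500 = 410100 C.
I = Q/t = 410100 / 39600 s = 10.4 A.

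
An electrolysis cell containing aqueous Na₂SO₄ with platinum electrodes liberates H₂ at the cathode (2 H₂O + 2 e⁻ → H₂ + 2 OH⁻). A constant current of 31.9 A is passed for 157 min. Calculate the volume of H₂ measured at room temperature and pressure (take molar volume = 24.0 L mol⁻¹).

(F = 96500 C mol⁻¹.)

Q = I·t = 31.90 A × 9420.0 s = 300500 C.
n(e⁻) = Q/F = 300500 / 96500 = 3.114 mol.
2 electrons are transferred per H₂ molecule, so n(H₂) = 3.114 / 2 = 1.557 mol.
V = n × V_m = 1.557 × 24.0 = 37.4 L.

37.4 L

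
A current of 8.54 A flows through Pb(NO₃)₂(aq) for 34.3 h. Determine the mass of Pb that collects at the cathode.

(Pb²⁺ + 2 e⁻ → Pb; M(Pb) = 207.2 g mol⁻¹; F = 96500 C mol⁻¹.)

1130 g

Q = I·t = 8.540 A × 123480 s = 1055000 C.
n(e⁻) = Q/F = 1055000 / 96500 = 10.93 mol.
Pb²⁺ + 2 e⁻ → Pb, so n(Pb) = n(e⁻)/2 = 5.464 mol.
m = n·M = 5.464 × 207.2 = 1130 g.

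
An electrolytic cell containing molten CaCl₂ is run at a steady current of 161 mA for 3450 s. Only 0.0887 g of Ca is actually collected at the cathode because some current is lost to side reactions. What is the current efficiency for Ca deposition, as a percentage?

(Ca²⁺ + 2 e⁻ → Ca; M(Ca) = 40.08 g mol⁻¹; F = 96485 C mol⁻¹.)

Q = I·t = 0.1610 × 3450.0 = 555.4 C; n(e⁻) = 555.4/96485 = 0.005757 mol.
Theoretical n(Ca) = n(e⁻)/2 = 0.002878 mol, i.e. m_theo = 0.002878 × 40.08 = 0.1154 g.
Efficiency = m_actual / m_theo = 0.0887 / 0.1154 = 76.9 %.

76.9 %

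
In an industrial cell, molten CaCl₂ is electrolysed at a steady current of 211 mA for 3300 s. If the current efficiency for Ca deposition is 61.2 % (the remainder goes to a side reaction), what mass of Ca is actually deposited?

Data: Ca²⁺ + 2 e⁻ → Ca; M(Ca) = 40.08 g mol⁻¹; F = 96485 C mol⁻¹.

Q = I·t = 0.2110 × 3300.0 = 696.3 C.
n(e⁻) = 696.3/96485 = 0.007217 mol; theoretically n(Ca) = 0.007217/2 = 0.003608 mol, m_theo = 0.1446 g.
At 61.2 % efficiency, m_actual = 0.612 × 0.1446 = 0.0885 g.

0.0885 g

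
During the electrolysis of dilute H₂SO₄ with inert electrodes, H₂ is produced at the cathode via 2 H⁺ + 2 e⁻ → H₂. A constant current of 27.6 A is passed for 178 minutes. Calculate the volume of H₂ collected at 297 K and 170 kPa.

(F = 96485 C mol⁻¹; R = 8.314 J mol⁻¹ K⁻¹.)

22.2 L

Q = I·t = 27.60 A × 10680 s = 294800 C.
n(e⁻) = Q/F = 294800 / 96485 = 3.055 mol.
2 electrons are transferred per H₂ molecule, so n(H₂) = 3.055 / 2 = 1.528 mol.
V = nRT/P = (1.528 × 8.314 × 297) / (170 × 10³ Pa) = 0.0222 m³ = 22.2 L.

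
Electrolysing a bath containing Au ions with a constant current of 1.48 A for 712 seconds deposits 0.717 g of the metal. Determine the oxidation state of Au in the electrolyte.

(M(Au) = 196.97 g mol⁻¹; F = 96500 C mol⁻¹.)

Q = I·t = 1.480 A × 712.00 s = 1054 C, so n(e⁻) = 1054/96500 = 0.01092 mol.
n(Au) deposited = 0.717 / 196.97 = 0.003640 mol.
Electrons per atom = n(e⁻)/n(Au) = 0.01092 / 0.003640 = 3.00 ≈ 3, so the ion is Au³⁺.

+3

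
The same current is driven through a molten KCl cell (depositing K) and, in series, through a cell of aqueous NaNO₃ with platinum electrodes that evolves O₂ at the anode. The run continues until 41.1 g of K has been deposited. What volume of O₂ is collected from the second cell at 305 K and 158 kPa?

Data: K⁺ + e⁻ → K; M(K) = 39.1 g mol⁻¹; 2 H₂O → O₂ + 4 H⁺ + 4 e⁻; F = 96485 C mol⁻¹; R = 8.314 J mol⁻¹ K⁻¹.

n(K) = 41.1 / 39.1 = 1.051 mol, so n(e⁻) = 1 × 1.051 = 1.051 mol.
The cells are in series, so the same 1.051 mol of electrons passes through the second cell.
2 H₂O → O₂ + 4 H⁺ + 4 e⁻ — 4 mol e⁻ per mol O₂, so n(O₂) = 1.051/4 = 0.2628 mol.
V = nRT/P = (0.2628 × 8.314 × 305) / (158 × 10³) = 0.00422 m³ = 4.22 L.

4.22 L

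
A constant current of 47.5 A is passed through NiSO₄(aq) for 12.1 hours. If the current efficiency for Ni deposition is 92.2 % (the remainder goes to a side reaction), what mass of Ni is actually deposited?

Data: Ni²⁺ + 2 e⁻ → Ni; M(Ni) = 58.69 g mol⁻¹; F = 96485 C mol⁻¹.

580 g

Q = I·t = 47.50 × 43560 = 2069000 C.
n(e⁻) = 2069000/96485 = 21.44 mol; theoretically n(Ni) = 21.44/2 = 10.72 mol, m_theo = 629.3 g.
At 92.2 % efficiency, m_actual = 0.922 × 629.3 = 580 g.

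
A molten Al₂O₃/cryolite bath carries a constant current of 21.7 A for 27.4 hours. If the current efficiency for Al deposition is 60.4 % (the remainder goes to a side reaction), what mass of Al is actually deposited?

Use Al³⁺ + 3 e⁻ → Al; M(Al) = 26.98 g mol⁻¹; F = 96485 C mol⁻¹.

Q = I·t = 21.70 × 98640 = 2140000 C.
n(e⁻) = 2140000/96485 = 22.18 mol; theoretically n(Al) = 22.18/3 = 7.395 mol, m_theo = 199.5 g.
At 60.4 % efficiency, m_actual = 0.604 × 199.5 = 121 g.

121 g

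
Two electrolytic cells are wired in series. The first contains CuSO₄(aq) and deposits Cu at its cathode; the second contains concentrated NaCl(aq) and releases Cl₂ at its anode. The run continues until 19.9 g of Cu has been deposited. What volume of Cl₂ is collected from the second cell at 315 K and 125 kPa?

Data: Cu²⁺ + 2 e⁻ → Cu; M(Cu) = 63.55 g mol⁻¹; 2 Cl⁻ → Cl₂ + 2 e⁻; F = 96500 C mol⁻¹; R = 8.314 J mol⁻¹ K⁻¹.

6.56 L

n(Cu) = 19.9 / 63.55 = 0.3131 mol, so n(e⁻) = 2 × 0.3131 = 0.6263 mol.
The cells are in series, so the same 0.6263 mol of electrons passes through the second cell.
2 Cl⁻ → Cl₂ + 2 e⁻ — 2 mol e⁻ per mol Cl₂, so n(Cl₂) = 0.6263/2 = 0.3131 mol.
V = nRT/P = (0.3131 × 8.314 × 315) / (125 × 10³) = 0.00656 m³ = 6.56 L.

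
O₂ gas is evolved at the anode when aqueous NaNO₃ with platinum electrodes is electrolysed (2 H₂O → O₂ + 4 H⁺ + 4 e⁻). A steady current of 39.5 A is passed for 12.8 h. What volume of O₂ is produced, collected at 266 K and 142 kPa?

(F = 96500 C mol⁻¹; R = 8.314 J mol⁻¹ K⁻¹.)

73.4 L

Q = I·t = 39.50 A × 46080 s = 1820000 C.
n(e⁻) = Q/F = 1820000 / 96500 = 18.86 mol.
4 electrons are transferred per O₂ molecule, so n(O₂) = 18.86 / 4 = 4.715 mol.
V = nRT/P = (4.715 × 8.314 × 266) / (142 × 10³ Pa) = 0.0734 m³ = 73.4 L.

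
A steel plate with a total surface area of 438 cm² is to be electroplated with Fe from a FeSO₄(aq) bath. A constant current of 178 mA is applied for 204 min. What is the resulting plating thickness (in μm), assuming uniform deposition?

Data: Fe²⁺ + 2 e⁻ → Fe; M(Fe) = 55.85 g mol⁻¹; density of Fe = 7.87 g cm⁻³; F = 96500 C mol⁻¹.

1.83 μm

Q = I·t = 0.1780 × 12240 = 2179 C; n(e⁻) = 0.02258 mol.
n(Fe) = n(e⁻)/2 = 0.01129 mol, so m = 0.01129 × 55.85 = 0.6305 g.
Volume = m/ρ = 0.6305 / 7.87 = 0.08011 cm³.
Thickness = V/A = 0.08011 / 438 = 1.83 × 10⁻⁴ cm = 1.83 μm.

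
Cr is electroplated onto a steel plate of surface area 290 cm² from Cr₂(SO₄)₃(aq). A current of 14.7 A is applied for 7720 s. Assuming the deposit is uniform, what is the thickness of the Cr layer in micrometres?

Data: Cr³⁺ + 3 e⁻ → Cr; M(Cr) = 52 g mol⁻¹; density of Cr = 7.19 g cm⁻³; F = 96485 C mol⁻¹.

97.8 μm

Q = I·t = 14.70 × 7720.0 = 113500 C; n(e⁻) = 1.176 mol.
n(Cr) = n(e⁻)/3 = 0.3921 mol, so m = 0.3921 × 52 = 20.39 g.
Volume = m/ρ = 20.39 / 7.19 = 2.835 cm³.
Thickness = V/A = 2.835 / 290 = 0.00978 cm = 97.8 μm.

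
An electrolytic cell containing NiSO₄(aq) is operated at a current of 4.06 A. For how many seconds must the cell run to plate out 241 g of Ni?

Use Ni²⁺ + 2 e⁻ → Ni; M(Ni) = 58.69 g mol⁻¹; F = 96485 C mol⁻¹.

n(Ni) = m/M = 241 / 58.69 = 4.106 mol.
Each Ni atom requires 2 electrons, so n(e⁻) = 2 × 4.106 = 8.213 mol.
Q = n(e⁻)·F = 8.213 × 96485 = 792400 C.
t = Q/I = 792400 / 4.060 A = 195200 s.

1.95 × 10⁵ s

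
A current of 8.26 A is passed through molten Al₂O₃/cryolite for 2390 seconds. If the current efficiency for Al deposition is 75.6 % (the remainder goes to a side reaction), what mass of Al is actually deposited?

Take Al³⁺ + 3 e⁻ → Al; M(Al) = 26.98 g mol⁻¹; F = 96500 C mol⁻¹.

1.39 g

Q = I·t = 8.260 × 2390.0 = 19740 C.
n(e⁻) = 19740/96500 = 0.2046 mol; theoretically n(Al) = 0.2046/3 = 0.06819 mol, m_theo = 1.840 g.
At 75.6 % efficiency, m_actual = 0.756 × 1.840 = 1.39 g.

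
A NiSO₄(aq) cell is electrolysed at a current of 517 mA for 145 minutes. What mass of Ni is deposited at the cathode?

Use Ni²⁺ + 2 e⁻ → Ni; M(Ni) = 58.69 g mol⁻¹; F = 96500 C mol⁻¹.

Q = I·t = 0.5170 A × 8700.0 s = 4498 C.
n(e⁻) = Q/F = 4498 / 96500 = 0.04661 mol.
Ni²⁺ + 2 e⁻ → Ni, so n(Ni) = n(e⁻)/2 = 0.02331 mol.
m = n·M = 0.02331 × 58.69 = 1.37 g.

1.37 g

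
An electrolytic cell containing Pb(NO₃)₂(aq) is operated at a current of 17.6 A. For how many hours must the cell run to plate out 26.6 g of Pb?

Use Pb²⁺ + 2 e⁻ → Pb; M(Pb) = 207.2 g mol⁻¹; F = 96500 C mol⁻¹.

0.391 h

n(Pb) = m/M = 26.6 / 207.2 = 0.1284 mol.
Each Pb atom requires 2 electrons, so n(e⁻) = 2 × 0.1284 = 0.2568 mol.
Q = n(e⁻)·F = 0.2568 × 96500 = 24780 C.
t = Q/I = 24780 / 17.60 A = 1408 s = 0.391 h.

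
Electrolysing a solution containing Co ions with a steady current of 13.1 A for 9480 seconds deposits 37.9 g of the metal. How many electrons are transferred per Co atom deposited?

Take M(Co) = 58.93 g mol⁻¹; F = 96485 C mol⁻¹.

Q = I·t = 13.10 A × 9480.0 s = 124200 C, so n(e⁻) = 124200/96485 = 1.287 mol.
n(Co) deposited = 37.9 / 58.93 = 0.6431 mol.
Electrons per atom = n(e⁻)/n(Co) = 1.287 / 0.6431 = 2.00 ≈ 2, so the ion is Co²⁺.

2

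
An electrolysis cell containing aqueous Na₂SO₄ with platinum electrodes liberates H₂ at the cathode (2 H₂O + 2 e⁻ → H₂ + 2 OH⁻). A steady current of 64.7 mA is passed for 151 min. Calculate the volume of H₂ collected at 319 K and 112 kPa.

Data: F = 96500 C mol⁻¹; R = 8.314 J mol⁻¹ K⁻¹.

Q = I·t = 0.06470 A × 9060.0 s = 586.2 C.
n(e⁻) = Q/F = 586.2 / 96500 = 0.006074 mol.
2 electrons are transferred per H₂ molecule, so n(H₂) = 0.006074 / 2 = 0.003037 mol.
V = nRT/P = (0.003037 × 8.314 × 319) / (112 × 10³ Pa) = 7.19 × 10⁻⁵ m³ = 0.0719 L.

0.0719 L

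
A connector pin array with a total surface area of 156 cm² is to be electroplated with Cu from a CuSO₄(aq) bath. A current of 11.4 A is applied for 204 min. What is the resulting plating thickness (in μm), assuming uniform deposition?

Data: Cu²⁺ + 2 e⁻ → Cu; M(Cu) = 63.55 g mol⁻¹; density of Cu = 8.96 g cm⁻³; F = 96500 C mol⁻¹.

Q = I·t = 11.40 × 12240 = 139500 C; n(e⁻) = 1.446 mol.
n(Cu) = n(e⁻)/2 = 0.7230 mol, so m = 0.7230 × 63.55 = 45.95 g.
Volume = m/ρ = 45.95 / 8.96 = 5.128 cm³.
Thickness = V/A = 5.128 / 156 = 0.0329 cm = 329 μm.

329 μm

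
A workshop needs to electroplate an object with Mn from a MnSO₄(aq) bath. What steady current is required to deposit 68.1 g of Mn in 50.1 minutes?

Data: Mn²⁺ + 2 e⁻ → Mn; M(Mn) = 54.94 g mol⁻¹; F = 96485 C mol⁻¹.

79.6 A

n(Mn) = 68.1 / 54.94 = 1.240 mol.
n(e⁻) = 2 × 1.240 = 2.479 mol.
Q = n(e⁻)·F = 2.479 × 96485 = 239200 C.
I = Q/t = 239200 / 3006.0 s = 79.6 A.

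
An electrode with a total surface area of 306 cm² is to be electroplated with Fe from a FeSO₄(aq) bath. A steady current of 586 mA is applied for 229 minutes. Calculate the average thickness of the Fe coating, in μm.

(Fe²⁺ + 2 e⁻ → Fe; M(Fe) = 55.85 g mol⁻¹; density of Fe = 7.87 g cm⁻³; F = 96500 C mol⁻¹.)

9.68 μm

Q = I·t = 0.5860 × 13740 = 8052 C; n(e⁻) = 0.08344 mol.
n(Fe) = n(e⁻)/2 = 0.04172 mol, so m = 0.04172 × 55.85 = 2.330 g.
Volume = m/ρ = 2.330 / 7.87 = 0.2961 cm³.
Thickness = V/A = 0.2961 / 306 = 9.68 × 10⁻⁴ cm = 9.68 μm.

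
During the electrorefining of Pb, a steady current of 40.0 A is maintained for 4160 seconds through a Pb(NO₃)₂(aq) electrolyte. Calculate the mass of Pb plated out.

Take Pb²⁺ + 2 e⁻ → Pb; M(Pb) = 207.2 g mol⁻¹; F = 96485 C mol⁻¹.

179 g

Q = I·t = 40.00 A × 4160.0 s = 166400 C.
n(e⁻) = Q/F = 166400 / 96485 = 1.725 mol.
Pb²⁺ + 2 e⁻ → Pb, so n(Pb) = n(e⁻)/2 = 0.8623 mol.
m = n·M = 0.8623 × 207.2 = 179 g.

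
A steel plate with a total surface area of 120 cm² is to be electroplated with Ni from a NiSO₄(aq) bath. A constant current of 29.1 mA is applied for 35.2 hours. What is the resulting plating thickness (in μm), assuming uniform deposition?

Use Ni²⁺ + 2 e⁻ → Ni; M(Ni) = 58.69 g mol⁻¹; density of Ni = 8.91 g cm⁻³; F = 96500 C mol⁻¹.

Q = I·t = 0.02910 × 126720 = 3688 C; n(e⁻) = 0.03821 mol.
n(Ni) = n(e⁻)/2 = 0.01911 mol, so m = 0.01911 × 58.69 = 1.121 g.
Volume = m/ρ = 1.121 / 8.91 = 0.1259 cm³.
Thickness = V/A = 0.1259 / 120 = 0.00105 cm = 10.5 μm.

10.5 μm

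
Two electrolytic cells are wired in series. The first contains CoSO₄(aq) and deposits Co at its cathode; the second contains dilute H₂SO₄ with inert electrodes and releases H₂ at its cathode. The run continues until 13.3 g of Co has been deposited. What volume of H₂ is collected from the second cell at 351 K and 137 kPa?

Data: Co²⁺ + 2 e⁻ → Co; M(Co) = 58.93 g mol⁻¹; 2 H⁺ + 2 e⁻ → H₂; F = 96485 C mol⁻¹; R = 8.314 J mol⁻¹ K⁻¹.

4.81 L

n(Co) = 13.3 / 58.93 = 0.2257 mol, so n(e⁻) = 2 × 0.2257 = 0.4514 mol.
The cells are in series, so the same 0.4514 mol of electrons passes through the second cell.
2 H⁺ + 2 e⁻ → H₂ — 2 mol e⁻ per mol H₂, so n(H₂) = 0.4514/2 = 0.2257 mol.
V = nRT/P = (0.2257 × 8.314 × 351) / (137 × 10³) = 0.00481 m³ = 4.81 L.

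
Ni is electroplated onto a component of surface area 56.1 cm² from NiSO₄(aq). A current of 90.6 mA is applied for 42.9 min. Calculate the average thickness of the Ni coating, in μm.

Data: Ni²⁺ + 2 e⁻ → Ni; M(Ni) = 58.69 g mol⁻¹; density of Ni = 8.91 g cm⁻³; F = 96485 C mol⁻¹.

1.42 μm

Q = I·t = 0.09060 × 2574.0 = 233.2 C; n(e⁻) = 0.002417 mol.
n(Ni) = n(e⁻)/2 = 0.001209 mol, so m = 0.001209 × 58.69 = 0.07093 g.
Volume = m/ρ = 0.07093 / 8.91 = 0.007960 cm³.
Thickness = V/A = 0.007960 / 56.1 = 1.42 × 10⁻⁴ cm = 1.42 μm.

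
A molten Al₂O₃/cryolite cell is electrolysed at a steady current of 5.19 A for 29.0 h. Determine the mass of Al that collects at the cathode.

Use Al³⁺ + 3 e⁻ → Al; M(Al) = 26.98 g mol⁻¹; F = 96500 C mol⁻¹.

Q = I·t = 5.190 A × 104400 s = 541800 C.
n(e⁻) = Q/F = 541800 / 96500 = 5.615 mol.
Al³⁺ + 3 e⁻ → Al, so n(Al) = n(e⁻)/3 = 1.872 mol.
m = n·M = 1.872 × 26.98 = 50.5 g.

50.5 g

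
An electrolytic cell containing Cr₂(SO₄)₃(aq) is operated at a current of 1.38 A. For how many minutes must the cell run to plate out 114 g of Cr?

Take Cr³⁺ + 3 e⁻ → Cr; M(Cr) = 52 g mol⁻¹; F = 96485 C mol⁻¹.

7660 min

n(Cr) = m/M = 114 / 52 = 2.192 mol.
Each Cr atom requires 3 electrons, so n(e⁻) = 3 × 2.192 = 6.577 mol.
Q = n(e⁻)·F = 6.577 × 96485 = 634600 C.
t = Q/I = 634600 / 1.380 A = 459800 s = 7660 min.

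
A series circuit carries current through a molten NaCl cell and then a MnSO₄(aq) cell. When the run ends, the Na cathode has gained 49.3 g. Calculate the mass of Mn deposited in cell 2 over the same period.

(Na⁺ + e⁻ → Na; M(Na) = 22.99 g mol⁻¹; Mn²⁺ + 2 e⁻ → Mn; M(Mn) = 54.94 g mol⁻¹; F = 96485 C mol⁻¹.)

58.9 g

n(Na) = 49.3 / 22.99 = 2.144 mol.
Since Na⁺ + e⁻ → Na, n(e⁻) passed = 1 × 2.144 = 2.144 mol.
Cells in series carry the same charge, so the same 2.144 mol of electrons passes through cell 2.
Mn²⁺ + 2 e⁻ → Mn, so n(Mn) = 2.144 / 2 = 1.072 mol.
m(Mn) = 1.072 × 54.94 = 58.9 g.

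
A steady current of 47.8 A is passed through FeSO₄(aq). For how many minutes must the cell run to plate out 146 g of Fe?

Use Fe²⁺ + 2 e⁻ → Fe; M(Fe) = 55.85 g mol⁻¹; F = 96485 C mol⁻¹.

n(Fe) = m/M = 146 / 55.85 = 2.614 mol.
Each Fe atom requires 2 electrons, so n(e⁻) = 2 × 2.614 = 5.228 mol.
Q = n(e⁻)·F = 5.228 × 96485 = 504500 C.
t = Q/I = 504500 / 47.80 A = 10550 s = 176 min.

176 min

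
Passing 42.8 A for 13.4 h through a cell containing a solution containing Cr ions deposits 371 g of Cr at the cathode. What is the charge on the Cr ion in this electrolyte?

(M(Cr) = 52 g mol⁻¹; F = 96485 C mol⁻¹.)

+3

Q = I·t = 42.80 A × 48240 s = 2065000 C, so n(e⁻) = 2065000/96485 = 21.40 mol.
n(Cr) deposited = 371 / 52 = 7.135 mol.
Electrons per atom = n(e⁻)/n(Cr) = 21.40 / 7.135 = 3.00 ≈ 3, so the ion is Cr³⁺.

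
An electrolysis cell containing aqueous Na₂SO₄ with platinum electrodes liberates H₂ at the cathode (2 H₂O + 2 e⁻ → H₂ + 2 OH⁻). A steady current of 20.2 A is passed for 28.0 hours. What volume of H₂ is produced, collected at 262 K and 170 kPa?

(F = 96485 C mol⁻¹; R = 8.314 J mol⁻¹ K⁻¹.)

Q = I·t = 20.20 A × 100800 s = 2036000 C.
n(e⁻) = Q/F = 2036000 / 96485 = 21.10 mol.
2 electrons are transferred per H₂ molecule, so n(H₂) = 21.10 / 2 = 10.55 mol.
V = nRT/P = (10.55 × 8.314 × 262) / (170 × 10³ Pa) = 0.135 m³ = 135 L.

135 L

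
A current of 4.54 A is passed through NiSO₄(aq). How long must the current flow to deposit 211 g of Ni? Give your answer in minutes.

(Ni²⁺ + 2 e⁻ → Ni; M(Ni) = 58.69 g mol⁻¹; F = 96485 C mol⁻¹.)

n(Ni) = m/M = 211 / 58.69 = 3.595 mol.
Each Ni atom requires 2 electrons, so n(e⁻) = 2 × 3.595 = 7.190 mol.
Q = n(e⁻)·F = 7.190 × 96485 = 693800 C.
t = Q/I = 693800 / 4.540 A = 152800 s = 2550 min.

2550 min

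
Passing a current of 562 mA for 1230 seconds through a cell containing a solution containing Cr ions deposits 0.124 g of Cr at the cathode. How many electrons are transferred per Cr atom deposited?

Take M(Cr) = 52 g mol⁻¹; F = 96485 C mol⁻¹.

Q = I·t = 0.5620 A × 1230.0 s = 691.3 C, so n(e⁻) = 691.3/96485 = 0.007164 mol.
n(Cr) deposited = 0.124 / 52 = 0.002385 mol.
Electrons per atom = n(e⁻)/n(Cr) = 0.007164 / 0.002385 = 3.00 ≈ 3, so the ion is Cr³⁺.

3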